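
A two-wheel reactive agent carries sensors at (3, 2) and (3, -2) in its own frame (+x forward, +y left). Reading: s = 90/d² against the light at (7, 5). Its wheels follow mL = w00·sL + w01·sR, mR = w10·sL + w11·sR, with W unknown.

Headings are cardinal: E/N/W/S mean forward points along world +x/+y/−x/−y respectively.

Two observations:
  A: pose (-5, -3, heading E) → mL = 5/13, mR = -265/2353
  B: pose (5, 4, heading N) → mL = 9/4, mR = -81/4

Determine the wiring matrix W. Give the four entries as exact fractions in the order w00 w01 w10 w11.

1/2 0 1/2 -1

obs A: pose=(-5,-3,E) → sL=10/13, sR=90/181, mL=5/13, mR=-265/2353
obs B: pose=(5,4,N) → sL=9/2, sR=45/2, mL=9/4, mR=-81/4
sensor matrix S = [[10/13, 90/181], [9/2, 45/2]]; det S = 35460/2353
solve [mL_A; mL_B] = S·[w00; w01] and [mR_A; mR_B] = S·[w10; w11]:
  w00 = 1/2, w01 = 0, w10 = 1/2, w11 = -1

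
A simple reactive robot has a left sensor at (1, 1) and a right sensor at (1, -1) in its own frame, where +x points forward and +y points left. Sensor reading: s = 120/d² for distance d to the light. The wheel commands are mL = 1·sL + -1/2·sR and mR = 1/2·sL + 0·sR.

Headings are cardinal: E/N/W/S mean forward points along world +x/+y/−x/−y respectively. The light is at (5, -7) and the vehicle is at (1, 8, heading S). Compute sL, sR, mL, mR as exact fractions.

24/41 120/221 2844/9061 12/41

left sensor world pos  = (2, 7); dL² = 205
right sensor world pos = (0, 7); dR² = 221
sL = 120/205 = 24/41
sR = 120/221 = 120/221
mL = 1·sL + -1/2·sR = 2844/9061
mR = 1/2·sL + 0·sR = 12/41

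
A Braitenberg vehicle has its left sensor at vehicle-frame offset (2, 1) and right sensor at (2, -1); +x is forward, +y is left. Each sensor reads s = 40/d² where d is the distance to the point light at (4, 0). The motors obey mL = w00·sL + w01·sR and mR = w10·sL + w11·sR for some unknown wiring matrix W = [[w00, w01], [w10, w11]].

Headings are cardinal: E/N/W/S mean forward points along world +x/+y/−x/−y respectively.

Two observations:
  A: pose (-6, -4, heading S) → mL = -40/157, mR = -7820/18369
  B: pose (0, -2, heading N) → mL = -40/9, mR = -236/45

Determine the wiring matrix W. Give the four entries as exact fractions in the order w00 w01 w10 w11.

obs A: pose=(-6,-4,S) → sL=40/117, sR=40/157, mL=-40/157, mR=-7820/18369
obs B: pose=(0,-2,N) → sL=8/5, sR=40/9, mL=-40/9, mR=-236/45
sensor matrix S = [[40/117, 40/157], [8/5, 40/9]]; det S = 183808/165321
solve [mL_A; mL_B] = S·[w00; w01] and [mR_A; mR_B] = S·[w10; w11]:
  w00 = 0, w01 = -1, w10 = -1/2, w11 = -1

0 -1 -1/2 -1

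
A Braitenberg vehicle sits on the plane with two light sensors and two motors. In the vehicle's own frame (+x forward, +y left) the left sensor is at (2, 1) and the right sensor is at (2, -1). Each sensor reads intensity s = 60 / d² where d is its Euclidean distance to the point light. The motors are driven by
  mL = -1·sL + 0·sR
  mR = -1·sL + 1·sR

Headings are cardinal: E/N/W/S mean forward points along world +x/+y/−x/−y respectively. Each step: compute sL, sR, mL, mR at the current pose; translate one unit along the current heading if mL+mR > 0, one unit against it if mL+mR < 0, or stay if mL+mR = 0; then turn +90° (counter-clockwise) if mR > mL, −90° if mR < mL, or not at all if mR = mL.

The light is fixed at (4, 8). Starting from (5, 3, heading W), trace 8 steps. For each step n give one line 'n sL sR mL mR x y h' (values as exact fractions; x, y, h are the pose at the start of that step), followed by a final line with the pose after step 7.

0 60/37 60/17 -60/37 1200/629 5 3 W
1 6/5 6/5 -6/5 0 4 3 S
2 60/13 60/29 -60/13 -960/377 4 4 E
3 15/2 15 -15/2 15/2 3 4 N
4 30/17 10/3 -30/17 80/51 3 4 W
5 60/37 60/37 -60/37 0 4 4 S
6 15/2 3 -15/2 -9/2 4 5 E
7 12 60 -12 48 3 5 N
final 3 6 W

n=0: pose=(5,3,W); sL=60/37, sR=60/17; mL=-60/37, mR=1200/629; mL+mR=180/629 → advance +1; mR−mL=60/17 → turn +1·90°
n=1: pose=(4,3,S); sL=6/5, sR=6/5; mL=-6/5, mR=0; mL+mR=-6/5 → advance -1; mR−mL=6/5 → turn +1·90°
n=2: pose=(4,4,E); sL=60/13, sR=60/29; mL=-60/13, mR=-960/377; mL+mR=-2700/377 → advance -1; mR−mL=60/29 → turn +1·90°
n=3: pose=(3,4,N); sL=15/2, sR=15; mL=-15/2, mR=15/2; mL+mR=0 → advance +0; mR−mL=15 → turn +1·90°
n=4: pose=(3,4,W); sL=30/17, sR=10/3; mL=-30/17, mR=80/51; mL+mR=-10/51 → advance -1; mR−mL=10/3 → turn +1·90°
n=5: pose=(4,4,S); sL=60/37, sR=60/37; mL=-60/37, mR=0; mL+mR=-60/37 → advance -1; mR−mL=60/37 → turn +1·90°
n=6: pose=(4,5,E); sL=15/2, sR=3; mL=-15/2, mR=-9/2; mL+mR=-12 → advance -1; mR−mL=3 → turn +1·90°
n=7: pose=(3,5,N); sL=12, sR=60; mL=-12, mR=48; mL+mR=36 → advance +1; mR−mL=60 → turn +1·90°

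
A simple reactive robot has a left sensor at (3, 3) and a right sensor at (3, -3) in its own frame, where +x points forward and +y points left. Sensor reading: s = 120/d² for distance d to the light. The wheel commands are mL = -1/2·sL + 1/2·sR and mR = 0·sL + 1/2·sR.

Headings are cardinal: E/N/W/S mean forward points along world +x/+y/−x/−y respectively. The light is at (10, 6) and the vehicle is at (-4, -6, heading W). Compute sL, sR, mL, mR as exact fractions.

left sensor world pos  = (-7, -9); dL² = 514
right sensor world pos = (-7, -3); dR² = 370
sL = 120/514 = 60/257
sR = 120/370 = 12/37
mL = -1/2·sL + 1/2·sR = 432/9509
mR = 0·sL + 1/2·sR = 6/37

60/257 12/37 432/9509 6/37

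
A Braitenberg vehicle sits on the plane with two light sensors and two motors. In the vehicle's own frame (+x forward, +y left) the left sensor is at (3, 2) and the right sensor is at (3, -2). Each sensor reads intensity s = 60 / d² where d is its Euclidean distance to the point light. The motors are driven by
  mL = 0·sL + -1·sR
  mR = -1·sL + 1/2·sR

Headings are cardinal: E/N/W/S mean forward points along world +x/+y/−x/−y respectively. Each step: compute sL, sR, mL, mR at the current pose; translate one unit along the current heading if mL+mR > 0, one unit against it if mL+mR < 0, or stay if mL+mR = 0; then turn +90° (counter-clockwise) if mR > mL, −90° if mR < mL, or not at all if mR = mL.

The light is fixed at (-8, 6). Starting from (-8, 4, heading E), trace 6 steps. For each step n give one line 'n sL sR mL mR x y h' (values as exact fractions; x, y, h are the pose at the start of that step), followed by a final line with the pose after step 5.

0 20/3 12/5 -12/5 -82/15 -8 4 E
1 30/13 30/17 -30/17 -315/221 -9 4 S
2 12 60/13 -60/13 -126/13 -9 5 E
3 15/4 15/8 -15/8 -45/16 -10 5 S
4 60/29 60/29 -60/29 -30/29 -10 6 W
5 6 10/3 -10/3 -13/3 -9 6 S
final -9 7 W

n=0: pose=(-8,4,E); sL=20/3, sR=12/5; mL=-12/5, mR=-82/15; mL+mR=-118/15 → advance -1; mR−mL=-46/15 → turn -1·90°
n=1: pose=(-9,4,S); sL=30/13, sR=30/17; mL=-30/17, mR=-315/221; mL+mR=-705/221 → advance -1; mR−mL=75/221 → turn +1·90°
n=2: pose=(-9,5,E); sL=12, sR=60/13; mL=-60/13, mR=-126/13; mL+mR=-186/13 → advance -1; mR−mL=-66/13 → turn -1·90°
n=3: pose=(-10,5,S); sL=15/4, sR=15/8; mL=-15/8, mR=-45/16; mL+mR=-75/16 → advance -1; mR−mL=-15/16 → turn -1·90°
n=4: pose=(-10,6,W); sL=60/29, sR=60/29; mL=-60/29, mR=-30/29; mL+mR=-90/29 → advance -1; mR−mL=30/29 → turn +1·90°
n=5: pose=(-9,6,S); sL=6, sR=10/3; mL=-10/3, mR=-13/3; mL+mR=-23/3 → advance -1; mR−mL=-1 → turn -1·90°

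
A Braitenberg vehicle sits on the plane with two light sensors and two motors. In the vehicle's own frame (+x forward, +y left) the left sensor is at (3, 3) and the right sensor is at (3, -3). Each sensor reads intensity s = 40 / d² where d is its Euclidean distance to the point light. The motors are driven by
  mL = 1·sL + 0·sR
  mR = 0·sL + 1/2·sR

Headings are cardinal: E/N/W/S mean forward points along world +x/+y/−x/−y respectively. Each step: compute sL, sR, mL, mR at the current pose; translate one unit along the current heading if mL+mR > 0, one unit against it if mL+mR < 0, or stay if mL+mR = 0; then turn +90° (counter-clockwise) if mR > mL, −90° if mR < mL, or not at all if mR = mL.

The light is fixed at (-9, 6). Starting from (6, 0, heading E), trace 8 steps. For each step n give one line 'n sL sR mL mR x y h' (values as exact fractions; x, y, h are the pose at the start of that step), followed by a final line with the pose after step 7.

n=0: pose=(6,0,E); sL=40/333, sR=8/81; mL=40/333, mR=4/81; mL+mR=508/2997 → advance +1; mR−mL=-212/2997 → turn -1·90°
n=1: pose=(7,0,S); sL=20/221, sR=4/25; mL=20/221, mR=2/25; mL+mR=942/5525 → advance +1; mR−mL=-58/5525 → turn -1·90°
n=2: pose=(7,-1,W); sL=40/269, sR=8/37; mL=40/269, mR=4/37; mL+mR=2556/9953 → advance +1; mR−mL=-404/9953 → turn -1·90°
n=3: pose=(6,-1,N); sL=1/4, sR=2/17; mL=1/4, mR=1/17; mL+mR=21/68 → advance +1; mR−mL=-13/68 → turn -1·90°
n=4: pose=(6,0,E); sL=40/333, sR=8/81; mL=40/333, mR=4/81; mL+mR=508/2997 → advance +1; mR−mL=-212/2997 → turn -1·90°
n=5: pose=(7,0,S); sL=20/221, sR=4/25; mL=20/221, mR=2/25; mL+mR=942/5525 → advance +1; mR−mL=-58/5525 → turn -1·90°
n=6: pose=(7,-1,W); sL=40/269, sR=8/37; mL=40/269, mR=4/37; mL+mR=2556/9953 → advance +1; mR−mL=-404/9953 → turn -1·90°
n=7: pose=(6,-1,N); sL=1/4, sR=2/17; mL=1/4, mR=1/17; mL+mR=21/68 → advance +1; mR−mL=-13/68 → turn -1·90°

0 40/333 8/81 40/333 4/81 6 0 E
1 20/221 4/25 20/221 2/25 7 0 S
2 40/269 8/37 40/269 4/37 7 -1 W
3 1/4 2/17 1/4 1/17 6 -1 N
4 40/333 8/81 40/333 4/81 6 0 E
5 20/221 4/25 20/221 2/25 7 0 S
6 40/269 8/37 40/269 4/37 7 -1 W
7 1/4 2/17 1/4 1/17 6 -1 N
final 6 0 E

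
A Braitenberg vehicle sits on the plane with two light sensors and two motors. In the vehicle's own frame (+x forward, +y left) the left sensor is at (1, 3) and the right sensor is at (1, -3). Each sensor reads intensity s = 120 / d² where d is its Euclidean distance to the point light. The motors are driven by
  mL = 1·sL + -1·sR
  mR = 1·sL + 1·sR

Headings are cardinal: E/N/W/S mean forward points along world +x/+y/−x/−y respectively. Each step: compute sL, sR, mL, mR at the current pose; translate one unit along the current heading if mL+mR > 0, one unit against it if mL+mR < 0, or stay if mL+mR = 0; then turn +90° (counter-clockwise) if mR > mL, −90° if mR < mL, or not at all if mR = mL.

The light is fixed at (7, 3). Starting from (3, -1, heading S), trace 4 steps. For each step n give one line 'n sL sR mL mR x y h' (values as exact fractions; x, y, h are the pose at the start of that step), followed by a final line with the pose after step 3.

0 60/13 60/37 1440/481 3000/481 3 -1 S
1 120/13 120/73 7200/949 10320/949 3 -2 E
2 30/13 15/2 -135/26 255/26 4 -2 N
3 24/13 120/17 -1152/221 1968/221 4 -1 W
final 3 -1 S

n=0: pose=(3,-1,S); sL=60/13, sR=60/37; mL=1440/481, mR=3000/481; mL+mR=120/13 → advance +1; mR−mL=120/37 → turn +1·90°
n=1: pose=(3,-2,E); sL=120/13, sR=120/73; mL=7200/949, mR=10320/949; mL+mR=240/13 → advance +1; mR−mL=240/73 → turn +1·90°
n=2: pose=(4,-2,N); sL=30/13, sR=15/2; mL=-135/26, mR=255/26; mL+mR=60/13 → advance +1; mR−mL=15 → turn +1·90°
n=3: pose=(4,-1,W); sL=24/13, sR=120/17; mL=-1152/221, mR=1968/221; mL+mR=48/13 → advance +1; mR−mL=240/17 → turn +1·90°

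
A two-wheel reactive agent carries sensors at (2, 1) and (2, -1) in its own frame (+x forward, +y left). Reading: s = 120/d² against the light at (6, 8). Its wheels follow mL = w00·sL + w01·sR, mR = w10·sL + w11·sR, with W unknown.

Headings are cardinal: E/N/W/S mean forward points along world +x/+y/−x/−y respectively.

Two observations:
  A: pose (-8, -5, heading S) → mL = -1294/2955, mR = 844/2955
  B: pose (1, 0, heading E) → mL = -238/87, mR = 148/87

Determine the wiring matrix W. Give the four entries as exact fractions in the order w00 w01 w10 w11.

obs A: pose=(-8,-5,S) → sL=60/197, sR=4/15, mL=-1294/2955, mR=844/2955
obs B: pose=(1,0,E) → sL=60/29, sR=4/3, mL=-238/87, mR=148/87
sensor matrix S = [[60/197, 4/15], [60/29, 4/3]]; det S = -832/5713
solve [mL_A; mL_B] = S·[w00; w01] and [mR_A; mR_B] = S·[w10; w11]:
  w00 = -1, w01 = -1/2, w10 = 1/2, w11 = 1/2

-1 -1/2 1/2 1/2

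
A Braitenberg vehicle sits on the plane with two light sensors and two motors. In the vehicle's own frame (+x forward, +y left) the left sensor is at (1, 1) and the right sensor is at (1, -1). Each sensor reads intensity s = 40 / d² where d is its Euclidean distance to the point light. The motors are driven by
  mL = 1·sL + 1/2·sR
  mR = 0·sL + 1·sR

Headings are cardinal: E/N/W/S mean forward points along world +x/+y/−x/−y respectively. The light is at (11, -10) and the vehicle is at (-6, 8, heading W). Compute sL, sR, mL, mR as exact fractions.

40/613 8/137 7932/83981 8/137

left sensor world pos  = (-7, 7); dL² = 613
right sensor world pos = (-7, 9); dR² = 685
sL = 40/613 = 40/613
sR = 40/685 = 8/137
mL = 1·sL + 1/2·sR = 7932/83981
mR = 0·sL + 1·sR = 8/137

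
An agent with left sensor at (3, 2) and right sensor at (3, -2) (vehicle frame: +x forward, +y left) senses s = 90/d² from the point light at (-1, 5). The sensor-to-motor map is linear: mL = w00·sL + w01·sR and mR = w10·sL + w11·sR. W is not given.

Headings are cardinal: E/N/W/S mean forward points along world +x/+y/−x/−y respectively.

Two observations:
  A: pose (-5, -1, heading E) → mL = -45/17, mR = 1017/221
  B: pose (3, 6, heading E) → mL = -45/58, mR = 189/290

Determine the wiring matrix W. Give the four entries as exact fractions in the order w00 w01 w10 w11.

-1/2 0 1 -1/2

obs A: pose=(-5,-1,E) → sL=90/17, sR=18/13, mL=-45/17, mR=1017/221
obs B: pose=(3,6,E) → sL=45/29, sR=9/5, mL=-45/58, mR=189/290
sensor matrix S = [[90/17, 18/13], [45/29, 9/5]]; det S = 47304/6409
solve [mL_A; mL_B] = S·[w00; w01] and [mR_A; mR_B] = S·[w10; w11]:
  w00 = -1/2, w01 = 0, w10 = 1, w11 = -1/2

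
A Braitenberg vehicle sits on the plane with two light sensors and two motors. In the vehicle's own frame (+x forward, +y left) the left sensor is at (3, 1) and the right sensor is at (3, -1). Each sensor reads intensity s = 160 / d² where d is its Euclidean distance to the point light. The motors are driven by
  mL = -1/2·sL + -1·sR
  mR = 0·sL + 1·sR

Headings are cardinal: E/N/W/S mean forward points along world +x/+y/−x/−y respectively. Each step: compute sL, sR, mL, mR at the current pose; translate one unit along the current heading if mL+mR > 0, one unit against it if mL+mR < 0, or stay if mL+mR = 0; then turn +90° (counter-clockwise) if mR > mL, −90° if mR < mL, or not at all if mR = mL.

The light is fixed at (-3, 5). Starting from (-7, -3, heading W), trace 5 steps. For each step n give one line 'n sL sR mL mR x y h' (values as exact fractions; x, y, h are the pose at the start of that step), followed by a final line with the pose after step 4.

n=0: pose=(-7,-3,W); sL=16/13, sR=80/49; mL=-1432/637, mR=80/49; mL+mR=-8/13 → advance -1; mR−mL=2472/637 → turn +1·90°
n=1: pose=(-6,-3,S); sL=32/25, sR=160/137; mL=-6192/3425, mR=160/137; mL+mR=-16/25 → advance -1; mR−mL=10192/3425 → turn +1·90°
n=2: pose=(-6,-2,E); sL=40/9, sR=5/2; mL=-85/18, mR=5/2; mL+mR=-20/9 → advance -1; mR−mL=65/9 → turn +1·90°
n=3: pose=(-7,-2,N); sL=160/41, sR=32/5; mL=-1712/205, mR=32/5; mL+mR=-80/41 → advance -1; mR−mL=3024/205 → turn +1·90°
n=4: pose=(-7,-3,W); sL=16/13, sR=80/49; mL=-1432/637, mR=80/49; mL+mR=-8/13 → advance -1; mR−mL=2472/637 → turn +1·90°

0 16/13 80/49 -1432/637 80/49 -7 -3 W
1 32/25 160/137 -6192/3425 160/137 -6 -3 S
2 40/9 5/2 -85/18 5/2 -6 -2 E
3 160/41 32/5 -1712/205 32/5 -7 -2 N
4 16/13 80/49 -1432/637 80/49 -7 -3 W
final -6 -3 S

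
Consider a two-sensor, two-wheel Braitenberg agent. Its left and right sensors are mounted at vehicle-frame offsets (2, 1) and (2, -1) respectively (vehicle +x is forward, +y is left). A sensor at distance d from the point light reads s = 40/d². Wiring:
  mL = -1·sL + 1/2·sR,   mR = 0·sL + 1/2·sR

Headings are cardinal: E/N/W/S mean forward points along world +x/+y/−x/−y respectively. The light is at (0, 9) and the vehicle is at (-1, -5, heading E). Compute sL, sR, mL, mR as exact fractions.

4/17 20/113 -282/1921 10/113

left sensor world pos  = (1, -4); dL² = 170
right sensor world pos = (1, -6); dR² = 226
sL = 40/170 = 4/17
sR = 40/226 = 20/113
mL = -1·sL + 1/2·sR = -282/1921
mR = 0·sL + 1/2·sR = 10/113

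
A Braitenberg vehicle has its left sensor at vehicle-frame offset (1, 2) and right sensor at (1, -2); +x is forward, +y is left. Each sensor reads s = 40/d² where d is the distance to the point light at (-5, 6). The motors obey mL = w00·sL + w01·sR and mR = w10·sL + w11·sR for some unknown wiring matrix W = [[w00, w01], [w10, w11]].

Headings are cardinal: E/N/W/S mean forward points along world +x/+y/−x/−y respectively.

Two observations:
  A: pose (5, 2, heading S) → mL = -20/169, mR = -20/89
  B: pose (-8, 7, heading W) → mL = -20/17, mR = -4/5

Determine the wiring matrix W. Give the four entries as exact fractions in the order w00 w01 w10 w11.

obs A: pose=(5,2,S) → sL=40/169, sR=40/89, mL=-20/169, mR=-20/89
obs B: pose=(-8,7,W) → sL=40/17, sR=8/5, mL=-20/17, mR=-4/5
sensor matrix S = [[40/169, 40/89], [40/17, 8/5]]; det S = -173568/255697
solve [mL_A; mL_B] = S·[w00; w01] and [mR_A; mR_B] = S·[w10; w11]:
  w00 = -1/2, w01 = 0, w10 = 0, w11 = -1/2

-1/2 0 0 -1/2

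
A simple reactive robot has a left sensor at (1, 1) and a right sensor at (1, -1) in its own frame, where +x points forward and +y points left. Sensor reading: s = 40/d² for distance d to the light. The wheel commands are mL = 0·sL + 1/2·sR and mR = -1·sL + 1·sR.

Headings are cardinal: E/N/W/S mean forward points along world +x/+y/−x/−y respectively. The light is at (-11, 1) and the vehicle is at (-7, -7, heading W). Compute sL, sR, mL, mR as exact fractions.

4/9 20/29 10/29 64/261

left sensor world pos  = (-8, -8); dL² = 90
right sensor world pos = (-8, -6); dR² = 58
sL = 40/90 = 4/9
sR = 40/58 = 20/29
mL = 0·sL + 1/2·sR = 10/29
mR = -1·sL + 1·sR = 64/261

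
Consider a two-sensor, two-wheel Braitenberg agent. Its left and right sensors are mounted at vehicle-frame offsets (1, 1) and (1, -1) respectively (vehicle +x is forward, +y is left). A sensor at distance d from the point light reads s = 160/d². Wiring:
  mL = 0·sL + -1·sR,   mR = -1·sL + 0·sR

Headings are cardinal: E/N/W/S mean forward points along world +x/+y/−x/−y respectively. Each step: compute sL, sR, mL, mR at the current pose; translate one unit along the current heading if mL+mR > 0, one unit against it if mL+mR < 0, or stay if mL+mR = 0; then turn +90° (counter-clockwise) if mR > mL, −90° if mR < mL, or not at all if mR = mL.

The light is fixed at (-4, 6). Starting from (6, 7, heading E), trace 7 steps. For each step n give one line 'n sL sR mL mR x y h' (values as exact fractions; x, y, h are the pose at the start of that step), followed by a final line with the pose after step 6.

0 32/25 160/121 -160/121 -32/25 6 7 E
1 40/17 20/13 -20/13 -40/17 5 7 N
2 160/101 160/101 -160/101 -160/101 5 6 E
3 80/41 80/41 -80/41 -80/41 4 6 E
4 32/13 32/13 -32/13 -32/13 3 6 E
5 16/5 16/5 -16/5 -16/5 2 6 E
6 160/37 160/37 -160/37 -160/37 1 6 E
final 0 6 E

n=0: pose=(6,7,E); sL=32/25, sR=160/121; mL=-160/121, mR=-32/25; mL+mR=-7872/3025 → advance -1; mR−mL=128/3025 → turn +1·90°
n=1: pose=(5,7,N); sL=40/17, sR=20/13; mL=-20/13, mR=-40/17; mL+mR=-860/221 → advance -1; mR−mL=-180/221 → turn -1·90°
n=2: pose=(5,6,E); sL=160/101, sR=160/101; mL=-160/101, mR=-160/101; mL+mR=-320/101 → advance -1; mR−mL=0 → turn +0·90°
n=3: pose=(4,6,E); sL=80/41, sR=80/41; mL=-80/41, mR=-80/41; mL+mR=-160/41 → advance -1; mR−mL=0 → turn +0·90°
n=4: pose=(3,6,E); sL=32/13, sR=32/13; mL=-32/13, mR=-32/13; mL+mR=-64/13 → advance -1; mR−mL=0 → turn +0·90°
n=5: pose=(2,6,E); sL=16/5, sR=16/5; mL=-16/5, mR=-16/5; mL+mR=-32/5 → advance -1; mR−mL=0 → turn +0·90°
n=6: pose=(1,6,E); sL=160/37, sR=160/37; mL=-160/37, mR=-160/37; mL+mR=-320/37 → advance -1; mR−mL=0 → turn +0·90°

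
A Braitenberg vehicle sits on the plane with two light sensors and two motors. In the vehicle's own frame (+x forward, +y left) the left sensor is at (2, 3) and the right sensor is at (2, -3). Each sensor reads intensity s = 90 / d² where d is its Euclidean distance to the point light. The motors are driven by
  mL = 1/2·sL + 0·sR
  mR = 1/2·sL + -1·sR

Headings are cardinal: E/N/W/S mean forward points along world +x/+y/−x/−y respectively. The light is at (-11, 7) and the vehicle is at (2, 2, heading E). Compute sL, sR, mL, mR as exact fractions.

90/229 90/289 45/229 -7605/66181

left sensor world pos  = (4, 5); dL² = 229
right sensor world pos = (4, -1); dR² = 289
sL = 90/229 = 90/229
sR = 90/289 = 90/289
mL = 1/2·sL + 0·sR = 45/229
mR = 1/2·sL + -1·sR = -7605/66181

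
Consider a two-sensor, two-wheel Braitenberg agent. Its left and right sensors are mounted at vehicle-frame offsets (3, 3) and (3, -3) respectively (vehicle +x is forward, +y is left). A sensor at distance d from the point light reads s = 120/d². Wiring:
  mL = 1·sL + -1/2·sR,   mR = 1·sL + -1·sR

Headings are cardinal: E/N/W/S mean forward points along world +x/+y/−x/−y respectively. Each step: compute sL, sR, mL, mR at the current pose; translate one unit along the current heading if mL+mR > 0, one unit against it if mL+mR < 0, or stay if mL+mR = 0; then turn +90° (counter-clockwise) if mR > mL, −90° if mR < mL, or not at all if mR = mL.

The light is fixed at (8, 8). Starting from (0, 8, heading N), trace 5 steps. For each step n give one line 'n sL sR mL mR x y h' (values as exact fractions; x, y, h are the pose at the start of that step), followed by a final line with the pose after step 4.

0 12/13 60/17 -186/221 -576/221 0 8 N
1 120/29 120/41 3180/1189 1440/1189 0 7 E
2 15/4 30/29 375/116 315/116 1 7 S
3 24/25 120/101 924/2525 -576/2525 1 6 W
4 60/61 60/13 -1050/793 -2880/793 0 6 N
final 0 5 E

n=0: pose=(0,8,N); sL=12/13, sR=60/17; mL=-186/221, mR=-576/221; mL+mR=-762/221 → advance -1; mR−mL=-30/17 → turn -1·90°
n=1: pose=(0,7,E); sL=120/29, sR=120/41; mL=3180/1189, mR=1440/1189; mL+mR=4620/1189 → advance +1; mR−mL=-60/41 → turn -1·90°
n=2: pose=(1,7,S); sL=15/4, sR=30/29; mL=375/116, mR=315/116; mL+mR=345/58 → advance +1; mR−mL=-15/29 → turn -1·90°
n=3: pose=(1,6,W); sL=24/25, sR=120/101; mL=924/2525, mR=-576/2525; mL+mR=348/2525 → advance +1; mR−mL=-60/101 → turn -1·90°
n=4: pose=(0,6,N); sL=60/61, sR=60/13; mL=-1050/793, mR=-2880/793; mL+mR=-3930/793 → advance -1; mR−mL=-30/13 → turn -1·90°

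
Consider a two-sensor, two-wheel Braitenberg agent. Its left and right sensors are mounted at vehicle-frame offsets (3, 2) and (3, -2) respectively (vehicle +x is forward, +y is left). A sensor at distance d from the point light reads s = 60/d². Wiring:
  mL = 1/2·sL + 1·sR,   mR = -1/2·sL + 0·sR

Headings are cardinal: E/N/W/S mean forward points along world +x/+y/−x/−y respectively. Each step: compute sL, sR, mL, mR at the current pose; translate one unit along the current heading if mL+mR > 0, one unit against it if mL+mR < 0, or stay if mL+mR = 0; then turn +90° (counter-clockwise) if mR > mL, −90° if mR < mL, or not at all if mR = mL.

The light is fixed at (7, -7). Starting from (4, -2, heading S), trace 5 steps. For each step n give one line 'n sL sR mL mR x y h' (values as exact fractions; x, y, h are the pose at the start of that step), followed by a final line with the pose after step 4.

0 12 60/29 234/29 -6 4 -2 S
1 3/2 5/6 19/12 -3/4 4 -3 W
2 12/17 60/53 1338/901 -6/17 3 -3 N
3 6/5 6 33/5 -3/5 3 -2 E
4 12 60/29 234/29 -6 4 -2 S
final 4 -3 W

n=0: pose=(4,-2,S); sL=12, sR=60/29; mL=234/29, mR=-6; mL+mR=60/29 → advance +1; mR−mL=-408/29 → turn -1·90°
n=1: pose=(4,-3,W); sL=3/2, sR=5/6; mL=19/12, mR=-3/4; mL+mR=5/6 → advance +1; mR−mL=-7/3 → turn -1·90°
n=2: pose=(3,-3,N); sL=12/17, sR=60/53; mL=1338/901, mR=-6/17; mL+mR=60/53 → advance +1; mR−mL=-1656/901 → turn -1·90°
n=3: pose=(3,-2,E); sL=6/5, sR=6; mL=33/5, mR=-3/5; mL+mR=6 → advance +1; mR−mL=-36/5 → turn -1·90°
n=4: pose=(4,-2,S); sL=12, sR=60/29; mL=234/29, mR=-6; mL+mR=60/29 → advance +1; mR−mL=-408/29 → turn -1·90°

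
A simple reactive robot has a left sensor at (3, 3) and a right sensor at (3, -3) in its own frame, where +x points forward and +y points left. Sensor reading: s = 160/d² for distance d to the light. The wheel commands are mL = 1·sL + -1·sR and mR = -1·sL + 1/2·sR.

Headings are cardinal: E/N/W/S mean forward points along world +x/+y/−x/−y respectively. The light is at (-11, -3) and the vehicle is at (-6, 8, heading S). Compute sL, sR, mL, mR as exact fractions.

left sensor world pos  = (-3, 5); dL² = 128
right sensor world pos = (-9, 5); dR² = 68
sL = 160/128 = 5/4
sR = 160/68 = 40/17
mL = 1·sL + -1·sR = -75/68
mR = -1·sL + 1/2·sR = -5/68

5/4 40/17 -75/68 -5/68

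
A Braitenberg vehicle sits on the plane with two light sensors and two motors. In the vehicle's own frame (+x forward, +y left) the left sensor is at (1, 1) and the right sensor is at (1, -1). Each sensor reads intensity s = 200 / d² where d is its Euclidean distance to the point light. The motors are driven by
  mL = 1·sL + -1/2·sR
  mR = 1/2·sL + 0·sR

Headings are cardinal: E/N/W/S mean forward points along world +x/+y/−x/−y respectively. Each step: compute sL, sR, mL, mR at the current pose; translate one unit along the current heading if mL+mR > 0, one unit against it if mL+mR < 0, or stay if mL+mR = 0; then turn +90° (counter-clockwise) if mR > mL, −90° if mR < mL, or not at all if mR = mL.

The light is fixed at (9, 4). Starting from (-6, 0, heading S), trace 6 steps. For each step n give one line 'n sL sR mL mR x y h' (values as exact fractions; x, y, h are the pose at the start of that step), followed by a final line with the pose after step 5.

0 200/221 200/281 34100/62101 100/221 -6 0 S
1 50/73 25/34 1575/4964 25/73 -6 -1 W
2 200/261 8/13 1556/3393 100/261 -7 -1 S
3 100/169 100/157 7250/26533 50/169 -7 -2 W
4 40/61 200/373 8820/22753 20/61 -8 -2 S
5 50/97 5/9 415/1746 25/97 -8 -3 W
final -9 -3 S

n=0: pose=(-6,0,S); sL=200/221, sR=200/281; mL=34100/62101, mR=100/221; mL+mR=62200/62101 → advance +1; mR−mL=-6000/62101 → turn -1·90°
n=1: pose=(-6,-1,W); sL=50/73, sR=25/34; mL=1575/4964, mR=25/73; mL+mR=3275/4964 → advance +1; mR−mL=125/4964 → turn +1·90°
n=2: pose=(-7,-1,S); sL=200/261, sR=8/13; mL=1556/3393, mR=100/261; mL+mR=952/1131 → advance +1; mR−mL=-256/3393 → turn -1·90°
n=3: pose=(-7,-2,W); sL=100/169, sR=100/157; mL=7250/26533, mR=50/169; mL+mR=15100/26533 → advance +1; mR−mL=600/26533 → turn +1·90°
n=4: pose=(-8,-2,S); sL=40/61, sR=200/373; mL=8820/22753, mR=20/61; mL+mR=16280/22753 → advance +1; mR−mL=-1360/22753 → turn -1·90°
n=5: pose=(-8,-3,W); sL=50/97, sR=5/9; mL=415/1746, mR=25/97; mL+mR=865/1746 → advance +1; mR−mL=35/1746 → turn +1·90°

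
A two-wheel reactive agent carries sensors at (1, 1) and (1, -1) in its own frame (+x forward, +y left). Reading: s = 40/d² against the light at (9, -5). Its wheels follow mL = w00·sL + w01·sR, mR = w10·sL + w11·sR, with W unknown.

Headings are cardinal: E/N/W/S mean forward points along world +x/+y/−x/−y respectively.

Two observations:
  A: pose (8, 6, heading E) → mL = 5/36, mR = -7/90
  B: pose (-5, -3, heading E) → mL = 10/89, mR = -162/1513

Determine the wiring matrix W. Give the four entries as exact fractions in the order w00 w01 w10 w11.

obs A: pose=(8,6,E) → sL=5/18, sR=2/5, mL=5/36, mR=-7/90
obs B: pose=(-5,-3,E) → sL=20/89, sR=4/17, mL=10/89, mR=-162/1513
sensor matrix S = [[5/18, 2/5], [20/89, 4/17]]; det S = -334/13617
solve [mL_A; mL_B] = S·[w00; w01] and [mR_A; mR_B] = S·[w10; w11]:
  w00 = 1/2, w01 = 0, w10 = -1, w11 = 1/2

1/2 0 -1 1/2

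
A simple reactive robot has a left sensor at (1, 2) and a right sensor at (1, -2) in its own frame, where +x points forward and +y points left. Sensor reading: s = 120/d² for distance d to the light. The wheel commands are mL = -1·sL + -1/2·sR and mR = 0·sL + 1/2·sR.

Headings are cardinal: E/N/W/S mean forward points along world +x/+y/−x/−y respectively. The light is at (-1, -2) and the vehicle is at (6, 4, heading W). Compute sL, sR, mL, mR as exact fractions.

30/13 6/5 -189/65 3/5

left sensor world pos  = (5, 2); dL² = 52
right sensor world pos = (5, 6); dR² = 100
sL = 120/52 = 30/13
sR = 120/100 = 6/5
mL = -1·sL + -1/2·sR = -189/65
mR = 0·sL + 1/2·sR = 3/5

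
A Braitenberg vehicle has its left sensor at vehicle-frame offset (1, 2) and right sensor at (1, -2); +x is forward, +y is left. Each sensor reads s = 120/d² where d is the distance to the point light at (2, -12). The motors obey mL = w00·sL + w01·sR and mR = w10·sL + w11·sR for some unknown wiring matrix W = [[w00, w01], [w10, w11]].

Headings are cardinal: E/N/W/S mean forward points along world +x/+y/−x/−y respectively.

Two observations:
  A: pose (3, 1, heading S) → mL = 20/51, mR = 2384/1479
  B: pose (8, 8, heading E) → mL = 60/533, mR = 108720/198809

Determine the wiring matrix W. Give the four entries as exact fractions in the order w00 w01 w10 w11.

obs A: pose=(3,1,S) → sL=40/51, sR=24/29, mL=20/51, mR=2384/1479
obs B: pose=(8,8,E) → sL=120/533, sR=120/373, mL=60/533, mR=108720/198809
sensor matrix S = [[40/51, 24/29], [120/533, 120/373]]; det S = 6469120/98012837
solve [mL_A; mL_B] = S·[w00; w01] and [mR_A; mR_B] = S·[w10; w11]:
  w00 = 1/2, w01 = 0, w10 = 1, w11 = 1

1/2 0 1 1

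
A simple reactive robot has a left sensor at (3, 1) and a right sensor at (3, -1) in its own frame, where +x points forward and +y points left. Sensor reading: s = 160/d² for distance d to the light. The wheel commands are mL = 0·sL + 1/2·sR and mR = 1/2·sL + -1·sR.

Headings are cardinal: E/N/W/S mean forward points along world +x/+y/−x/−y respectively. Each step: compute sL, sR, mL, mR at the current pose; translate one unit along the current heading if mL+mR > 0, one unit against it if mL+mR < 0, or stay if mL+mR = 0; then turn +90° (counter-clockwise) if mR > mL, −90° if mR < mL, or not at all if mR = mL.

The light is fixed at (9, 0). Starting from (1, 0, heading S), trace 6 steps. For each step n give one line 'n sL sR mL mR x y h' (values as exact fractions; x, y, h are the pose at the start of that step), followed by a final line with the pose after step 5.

0 80/29 16/9 8/9 -104/261 1 0 S
1 32/25 160/121 80/121 -2064/3025 1 -1 W
2 40/17 4 2 -48/17 2 -1 N
3 160/17 32/5 16/5 -144/85 2 -2 E
4 16/5 80/37 40/37 -104/185 3 -2 S
5 160/97 32/17 16/17 -1744/1649 3 -3 W
final 4 -3 N

n=0: pose=(1,0,S); sL=80/29, sR=16/9; mL=8/9, mR=-104/261; mL+mR=128/261 → advance +1; mR−mL=-112/87 → turn -1·90°
n=1: pose=(1,-1,W); sL=32/25, sR=160/121; mL=80/121, mR=-2064/3025; mL+mR=-64/3025 → advance -1; mR−mL=-4064/3025 → turn -1·90°
n=2: pose=(2,-1,N); sL=40/17, sR=4; mL=2, mR=-48/17; mL+mR=-14/17 → advance -1; mR−mL=-82/17 → turn -1·90°
n=3: pose=(2,-2,E); sL=160/17, sR=32/5; mL=16/5, mR=-144/85; mL+mR=128/85 → advance +1; mR−mL=-416/85 → turn -1·90°
n=4: pose=(3,-2,S); sL=16/5, sR=80/37; mL=40/37, mR=-104/185; mL+mR=96/185 → advance +1; mR−mL=-304/185 → turn -1·90°
n=5: pose=(3,-3,W); sL=160/97, sR=32/17; mL=16/17, mR=-1744/1649; mL+mR=-192/1649 → advance -1; mR−mL=-3296/1649 → turn -1·90°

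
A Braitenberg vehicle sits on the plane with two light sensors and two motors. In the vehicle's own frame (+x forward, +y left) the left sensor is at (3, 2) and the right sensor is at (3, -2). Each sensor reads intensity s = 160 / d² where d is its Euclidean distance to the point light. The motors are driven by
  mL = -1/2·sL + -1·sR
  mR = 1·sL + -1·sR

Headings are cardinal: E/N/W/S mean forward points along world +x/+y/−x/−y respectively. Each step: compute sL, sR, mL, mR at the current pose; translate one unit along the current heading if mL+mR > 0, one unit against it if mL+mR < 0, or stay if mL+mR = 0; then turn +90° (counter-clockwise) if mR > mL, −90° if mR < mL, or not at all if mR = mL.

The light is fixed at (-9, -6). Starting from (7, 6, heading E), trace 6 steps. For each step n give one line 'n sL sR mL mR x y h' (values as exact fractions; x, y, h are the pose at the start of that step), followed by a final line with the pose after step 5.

0 160/557 160/461 -126000/256777 -15360/256777 7 6 E
1 80/197 80/257 -26040/50629 4800/50629 6 6 N
2 32/45 160/313 -12208/14085 2816/14085 6 5 W
3 40/97 8/13 -1036/1261 -256/1261 7 5 S
4 160/557 160/461 -126000/256777 -15360/256777 7 6 E
5 80/197 80/257 -26040/50629 4800/50629 6 6 N
final 6 5 W

n=0: pose=(7,6,E); sL=160/557, sR=160/461; mL=-126000/256777, mR=-15360/256777; mL+mR=-141360/256777 → advance -1; mR−mL=240/557 → turn +1·90°
n=1: pose=(6,6,N); sL=80/197, sR=80/257; mL=-26040/50629, mR=4800/50629; mL+mR=-21240/50629 → advance -1; mR−mL=120/197 → turn +1·90°
n=2: pose=(6,5,W); sL=32/45, sR=160/313; mL=-12208/14085, mR=2816/14085; mL+mR=-9392/14085 → advance -1; mR−mL=16/15 → turn +1·90°
n=3: pose=(7,5,S); sL=40/97, sR=8/13; mL=-1036/1261, mR=-256/1261; mL+mR=-1292/1261 → advance -1; mR−mL=60/97 → turn +1·90°
n=4: pose=(7,6,E); sL=160/557, sR=160/461; mL=-126000/256777, mR=-15360/256777; mL+mR=-141360/256777 → advance -1; mR−mL=240/557 → turn +1·90°
n=5: pose=(6,6,N); sL=80/197, sR=80/257; mL=-26040/50629, mR=4800/50629; mL+mR=-21240/50629 → advance -1; mR−mL=120/197 → turn +1·90°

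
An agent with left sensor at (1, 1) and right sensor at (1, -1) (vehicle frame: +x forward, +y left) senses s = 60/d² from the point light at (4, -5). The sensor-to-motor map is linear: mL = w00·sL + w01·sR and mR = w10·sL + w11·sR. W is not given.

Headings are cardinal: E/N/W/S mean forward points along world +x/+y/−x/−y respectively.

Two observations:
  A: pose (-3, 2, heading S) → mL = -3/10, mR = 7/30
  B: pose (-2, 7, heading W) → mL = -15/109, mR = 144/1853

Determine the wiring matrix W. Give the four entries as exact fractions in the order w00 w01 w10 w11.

obs A: pose=(-3,2,S) → sL=5/6, sR=3/5, mL=-3/10, mR=7/30
obs B: pose=(-2,7,W) → sL=6/17, sR=30/109, mL=-15/109, mR=144/1853
sensor matrix S = [[5/6, 3/5], [6/17, 30/109]]; det S = 163/9265
solve [mL_A; mL_B] = S·[w00; w01] and [mR_A; mR_B] = S·[w10; w11]:
  w00 = 0, w01 = -1/2, w10 = 1, w11 = -1

0 -1/2 1 -1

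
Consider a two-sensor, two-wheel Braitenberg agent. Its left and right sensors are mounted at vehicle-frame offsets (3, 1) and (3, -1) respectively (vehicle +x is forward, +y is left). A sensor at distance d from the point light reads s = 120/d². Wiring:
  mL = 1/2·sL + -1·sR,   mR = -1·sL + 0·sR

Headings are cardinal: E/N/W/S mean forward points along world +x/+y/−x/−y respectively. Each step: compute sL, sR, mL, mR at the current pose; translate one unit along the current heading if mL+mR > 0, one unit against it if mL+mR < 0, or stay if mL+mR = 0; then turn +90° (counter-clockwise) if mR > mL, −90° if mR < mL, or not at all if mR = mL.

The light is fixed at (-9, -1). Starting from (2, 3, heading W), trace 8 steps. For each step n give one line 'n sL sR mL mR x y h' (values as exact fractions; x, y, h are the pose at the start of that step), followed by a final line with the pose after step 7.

0 120/73 120/89 -3420/6497 -120/73 2 3 W
1 12/17 60/109 -366/1853 -12/17 3 3 N
2 120/241 120/229 -15180/55189 -120/241 3 2 E
3 5/6 6/5 -47/60 -5/6 2 2 S
4 120/73 120/89 -3420/6497 -120/73 2 3 W
5 12/17 60/109 -366/1853 -12/17 3 3 N
6 120/241 120/229 -15180/55189 -120/241 3 2 E
7 5/6 6/5 -47/60 -5/6 2 2 S
final 2 3 W

n=0: pose=(2,3,W); sL=120/73, sR=120/89; mL=-3420/6497, mR=-120/73; mL+mR=-14100/6497 → advance -1; mR−mL=-7260/6497 → turn -1·90°
n=1: pose=(3,3,N); sL=12/17, sR=60/109; mL=-366/1853, mR=-12/17; mL+mR=-1674/1853 → advance -1; mR−mL=-942/1853 → turn -1·90°
n=2: pose=(3,2,E); sL=120/241, sR=120/229; mL=-15180/55189, mR=-120/241; mL+mR=-42660/55189 → advance -1; mR−mL=-12300/55189 → turn -1·90°
n=3: pose=(2,2,S); sL=5/6, sR=6/5; mL=-47/60, mR=-5/6; mL+mR=-97/60 → advance -1; mR−mL=-1/20 → turn -1·90°
n=4: pose=(2,3,W); sL=120/73, sR=120/89; mL=-3420/6497, mR=-120/73; mL+mR=-14100/6497 → advance -1; mR−mL=-7260/6497 → turn -1·90°
n=5: pose=(3,3,N); sL=12/17, sR=60/109; mL=-366/1853, mR=-12/17; mL+mR=-1674/1853 → advance -1; mR−mL=-942/1853 → turn -1·90°
n=6: pose=(3,2,E); sL=120/241, sR=120/229; mL=-15180/55189, mR=-120/241; mL+mR=-42660/55189 → advance -1; mR−mL=-12300/55189 → turn -1·90°
n=7: pose=(2,2,S); sL=5/6, sR=6/5; mL=-47/60, mR=-5/6; mL+mR=-97/60 → advance -1; mR−mL=-1/20 → turn -1·90°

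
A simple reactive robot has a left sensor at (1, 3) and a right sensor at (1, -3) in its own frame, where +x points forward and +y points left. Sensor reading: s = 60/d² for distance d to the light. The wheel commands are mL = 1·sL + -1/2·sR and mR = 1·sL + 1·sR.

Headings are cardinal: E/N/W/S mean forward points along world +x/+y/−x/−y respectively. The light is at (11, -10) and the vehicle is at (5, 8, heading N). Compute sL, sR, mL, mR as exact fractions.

30/221 6/37 447/8177 2436/8177

left sensor world pos  = (2, 9); dL² = 442
right sensor world pos = (8, 9); dR² = 370
sL = 60/442 = 30/221
sR = 60/370 = 6/37
mL = 1·sL + -1/2·sR = 447/8177
mR = 1·sL + 1·sR = 2436/8177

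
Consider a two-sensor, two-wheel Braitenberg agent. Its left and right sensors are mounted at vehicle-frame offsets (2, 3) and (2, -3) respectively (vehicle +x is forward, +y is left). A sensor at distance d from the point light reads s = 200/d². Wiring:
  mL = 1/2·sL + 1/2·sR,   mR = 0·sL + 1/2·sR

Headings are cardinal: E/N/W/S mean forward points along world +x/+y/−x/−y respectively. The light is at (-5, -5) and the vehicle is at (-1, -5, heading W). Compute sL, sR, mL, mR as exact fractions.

200/13 200/13 200/13 100/13

left sensor world pos  = (-3, -8); dL² = 13
right sensor world pos = (-3, -2); dR² = 13
sL = 200/13 = 200/13
sR = 200/13 = 200/13
mL = 1/2·sL + 1/2·sR = 200/13
mR = 0·sL + 1/2·sR = 100/13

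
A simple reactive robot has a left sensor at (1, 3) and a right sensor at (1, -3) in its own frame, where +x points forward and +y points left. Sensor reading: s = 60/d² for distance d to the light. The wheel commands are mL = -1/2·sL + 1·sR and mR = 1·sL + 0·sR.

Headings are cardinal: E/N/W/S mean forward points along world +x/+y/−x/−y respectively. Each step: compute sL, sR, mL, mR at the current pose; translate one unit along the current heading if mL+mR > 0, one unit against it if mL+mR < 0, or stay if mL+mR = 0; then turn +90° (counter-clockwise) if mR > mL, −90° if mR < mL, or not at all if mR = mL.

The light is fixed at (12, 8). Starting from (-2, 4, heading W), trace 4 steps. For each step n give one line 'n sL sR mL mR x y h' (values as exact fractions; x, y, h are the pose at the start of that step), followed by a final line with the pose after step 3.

0 30/137 30/113 2415/15481 30/137 -2 4 W
1 60/169 60/349 -330/58981 60/169 -3 4 S
2 3/10 3/13 21/260 3/10 -3 3 E
3 12/61 60/137 2838/8357 12/61 -2 3 N
final -2 4 E

n=0: pose=(-2,4,W); sL=30/137, sR=30/113; mL=2415/15481, mR=30/137; mL+mR=5805/15481 → advance +1; mR−mL=975/15481 → turn +1·90°
n=1: pose=(-3,4,S); sL=60/169, sR=60/349; mL=-330/58981, mR=60/169; mL+mR=20610/58981 → advance +1; mR−mL=21270/58981 → turn +1·90°
n=2: pose=(-3,3,E); sL=3/10, sR=3/13; mL=21/260, mR=3/10; mL+mR=99/260 → advance +1; mR−mL=57/260 → turn +1·90°
n=3: pose=(-2,3,N); sL=12/61, sR=60/137; mL=2838/8357, mR=12/61; mL+mR=4482/8357 → advance +1; mR−mL=-1194/8357 → turn -1·90°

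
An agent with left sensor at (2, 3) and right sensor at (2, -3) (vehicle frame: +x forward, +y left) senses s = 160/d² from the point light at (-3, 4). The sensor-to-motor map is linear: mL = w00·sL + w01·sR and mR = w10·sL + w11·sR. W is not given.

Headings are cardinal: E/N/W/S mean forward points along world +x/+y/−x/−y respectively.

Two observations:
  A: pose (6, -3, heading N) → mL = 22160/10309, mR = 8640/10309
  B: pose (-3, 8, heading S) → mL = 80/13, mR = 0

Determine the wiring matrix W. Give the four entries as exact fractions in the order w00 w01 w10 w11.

obs A: pose=(6,-3,N) → sL=160/61, sR=160/169, mL=22160/10309, mR=8640/10309
obs B: pose=(-3,8,S) → sL=160/13, sR=160/13, mL=80/13, mR=0
sensor matrix S = [[160/61, 160/169], [160/13, 160/13]]; det S = 2764800/134017
solve [mL_A; mL_B] = S·[w00; w01] and [mR_A; mR_B] = S·[w10; w11]:
  w00 = 1, w01 = -1/2, w10 = 1/2, w11 = -1/2

1 -1/2 1/2 -1/2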